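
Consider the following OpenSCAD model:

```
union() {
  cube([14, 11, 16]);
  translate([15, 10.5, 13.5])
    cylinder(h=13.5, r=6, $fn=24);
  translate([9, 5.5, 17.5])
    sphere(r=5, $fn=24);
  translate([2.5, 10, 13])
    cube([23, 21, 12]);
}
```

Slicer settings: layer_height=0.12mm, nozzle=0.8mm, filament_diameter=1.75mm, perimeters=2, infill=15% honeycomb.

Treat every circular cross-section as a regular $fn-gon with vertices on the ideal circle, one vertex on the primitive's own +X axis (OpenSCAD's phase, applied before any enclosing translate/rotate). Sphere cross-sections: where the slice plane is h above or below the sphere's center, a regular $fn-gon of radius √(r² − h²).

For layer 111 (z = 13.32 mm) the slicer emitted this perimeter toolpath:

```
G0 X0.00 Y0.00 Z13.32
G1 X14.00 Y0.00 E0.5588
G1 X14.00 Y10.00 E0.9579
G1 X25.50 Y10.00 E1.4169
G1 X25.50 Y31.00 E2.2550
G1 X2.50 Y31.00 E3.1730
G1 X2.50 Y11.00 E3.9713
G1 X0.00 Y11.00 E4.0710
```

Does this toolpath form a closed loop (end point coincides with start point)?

Start point (G0): (0.00, 0.00). End point (last G1): the path does not return to the start — open.

no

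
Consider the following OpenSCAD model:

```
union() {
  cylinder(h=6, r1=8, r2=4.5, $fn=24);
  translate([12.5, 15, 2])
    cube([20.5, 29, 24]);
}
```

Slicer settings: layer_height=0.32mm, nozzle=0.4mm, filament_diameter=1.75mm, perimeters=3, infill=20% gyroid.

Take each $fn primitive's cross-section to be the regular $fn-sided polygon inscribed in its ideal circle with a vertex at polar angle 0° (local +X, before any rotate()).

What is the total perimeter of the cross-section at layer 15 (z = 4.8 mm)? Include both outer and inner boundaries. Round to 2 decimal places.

131.58 mm

At z = 4.8 mm: the cone: at t=0.800 of its height the radius interpolates to r₁+(r₂−r₁)t = 5.200, giving a regular 24-gon of that circumradius (perimeter = 2·24·5.200·sin(180°/24) = 32.58 mm); the 20.5×29 cube at (12.5, 15) contributes its full rectangle (perimeter 99.00 mm); Combining (union): the 2 present regions are separate (no shared area or edge), so areas and boundary lengths simply add and each stays a separate island — boundary = 131.58 mm. Overall, the cross-section has 2 separate islands. Total boundary length (outer) = 131.58 mm.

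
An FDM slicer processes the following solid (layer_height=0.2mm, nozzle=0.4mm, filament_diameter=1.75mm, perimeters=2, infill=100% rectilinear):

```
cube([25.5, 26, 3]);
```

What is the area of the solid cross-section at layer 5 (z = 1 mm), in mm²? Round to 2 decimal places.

663.00 mm²

At z = 1 mm: the cube is present — its section is the full 25.5×26 rectangle (area 663.00 mm²). Overall, the cross-section is a single solid region. Net area = 663.00 mm².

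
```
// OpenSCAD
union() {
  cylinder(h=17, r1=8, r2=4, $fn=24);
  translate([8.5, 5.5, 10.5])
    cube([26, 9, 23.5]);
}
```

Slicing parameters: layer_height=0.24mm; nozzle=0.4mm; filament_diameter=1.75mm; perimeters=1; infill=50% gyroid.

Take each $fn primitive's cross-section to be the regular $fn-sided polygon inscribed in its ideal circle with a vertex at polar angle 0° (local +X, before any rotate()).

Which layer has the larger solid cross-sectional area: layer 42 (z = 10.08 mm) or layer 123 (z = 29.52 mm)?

Layer 42 (z = 10.08): the cone contributes a regular 24-gon of circumradius 5.628 (interpolated between r1=8 and r2=4 at t=0.593) (area = (24/2)·5.628²·sin(360°/24) = 98.38 mm²); the cube at (8.5, 5.5) is absent (z outside [10.5, 34]); Combining (union): only the cone is present, so the union is just that shape — area = 98.38 mm². So its area = 98.38 mm². Layer 123 (z = 29.52): the cone does not reach this height (z outside [0, 17]); the 26×9 cube at (8.5, 5.5) contributes its full rectangle (area 234.00 mm²); Merging all regions: only the 26×9 cube at (8.5, 5.5) is present, so the union is just that shape — area = 234.00 mm². So its area = 234.00 mm². Layer 123 is larger (234.00 vs 98.38 mm²).

layer 123 (z = 29.52 mm)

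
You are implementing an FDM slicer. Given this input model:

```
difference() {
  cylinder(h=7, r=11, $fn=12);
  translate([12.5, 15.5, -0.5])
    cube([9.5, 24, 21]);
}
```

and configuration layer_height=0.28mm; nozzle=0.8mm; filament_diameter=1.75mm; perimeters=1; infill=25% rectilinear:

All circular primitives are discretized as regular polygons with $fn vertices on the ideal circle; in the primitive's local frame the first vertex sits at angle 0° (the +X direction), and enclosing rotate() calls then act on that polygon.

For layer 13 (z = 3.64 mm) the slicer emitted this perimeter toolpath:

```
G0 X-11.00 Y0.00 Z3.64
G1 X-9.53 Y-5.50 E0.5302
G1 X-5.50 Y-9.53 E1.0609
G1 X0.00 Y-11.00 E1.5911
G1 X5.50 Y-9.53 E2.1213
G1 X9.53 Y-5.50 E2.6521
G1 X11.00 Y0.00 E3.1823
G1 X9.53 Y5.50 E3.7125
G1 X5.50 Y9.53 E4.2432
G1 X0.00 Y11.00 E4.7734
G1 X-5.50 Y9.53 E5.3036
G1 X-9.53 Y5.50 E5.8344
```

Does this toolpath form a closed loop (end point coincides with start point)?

no

Start point (G0): (-11.00, 0.00). End point (last G1): the path does not return to the start — open.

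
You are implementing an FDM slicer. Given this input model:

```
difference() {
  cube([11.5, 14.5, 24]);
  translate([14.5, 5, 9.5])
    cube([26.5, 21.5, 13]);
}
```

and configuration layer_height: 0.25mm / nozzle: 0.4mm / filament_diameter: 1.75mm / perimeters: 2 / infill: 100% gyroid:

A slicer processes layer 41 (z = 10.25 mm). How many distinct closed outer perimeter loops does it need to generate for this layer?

At z = 10.25 mm: the cube is present — its section is the full 11.5×14.5 rectangle; the cube at (14.5, 5) is present — its section is the full 26.5×21.5 rectangle; After the difference (first − rest): starting from the 11.5×14.5 cube, the 26.5×21.5 cube at (14.5, 5) misses the remaining region (no effect) — 1 connected region. The result has 1 disconnected region.

1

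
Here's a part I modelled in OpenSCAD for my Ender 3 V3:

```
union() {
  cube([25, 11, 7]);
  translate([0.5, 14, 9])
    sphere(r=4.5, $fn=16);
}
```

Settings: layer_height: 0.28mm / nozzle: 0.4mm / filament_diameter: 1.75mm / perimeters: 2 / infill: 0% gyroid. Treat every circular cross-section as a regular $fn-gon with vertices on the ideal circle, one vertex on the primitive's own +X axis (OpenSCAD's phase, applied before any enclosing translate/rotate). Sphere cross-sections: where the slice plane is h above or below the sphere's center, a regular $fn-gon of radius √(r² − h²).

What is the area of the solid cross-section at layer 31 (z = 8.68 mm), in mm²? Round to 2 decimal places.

At z = 8.68 mm: the cube does not reach this height (z outside [0, 7]); the r=4.5 sphere at (0.5, 14) contributes a regular 16-gon of circumradius √(4.5²−0.32²) = 4.489 (area = (16/2)·4.489²·sin(360°/16) = 61.68 mm²); Merging all regions: only the r=4.5 sphere at (0.5, 14) is present, so the union is just that shape — area = 61.68 mm². Overall, the cross-section is a single solid region. Net area = 61.68 mm².

61.68 mm²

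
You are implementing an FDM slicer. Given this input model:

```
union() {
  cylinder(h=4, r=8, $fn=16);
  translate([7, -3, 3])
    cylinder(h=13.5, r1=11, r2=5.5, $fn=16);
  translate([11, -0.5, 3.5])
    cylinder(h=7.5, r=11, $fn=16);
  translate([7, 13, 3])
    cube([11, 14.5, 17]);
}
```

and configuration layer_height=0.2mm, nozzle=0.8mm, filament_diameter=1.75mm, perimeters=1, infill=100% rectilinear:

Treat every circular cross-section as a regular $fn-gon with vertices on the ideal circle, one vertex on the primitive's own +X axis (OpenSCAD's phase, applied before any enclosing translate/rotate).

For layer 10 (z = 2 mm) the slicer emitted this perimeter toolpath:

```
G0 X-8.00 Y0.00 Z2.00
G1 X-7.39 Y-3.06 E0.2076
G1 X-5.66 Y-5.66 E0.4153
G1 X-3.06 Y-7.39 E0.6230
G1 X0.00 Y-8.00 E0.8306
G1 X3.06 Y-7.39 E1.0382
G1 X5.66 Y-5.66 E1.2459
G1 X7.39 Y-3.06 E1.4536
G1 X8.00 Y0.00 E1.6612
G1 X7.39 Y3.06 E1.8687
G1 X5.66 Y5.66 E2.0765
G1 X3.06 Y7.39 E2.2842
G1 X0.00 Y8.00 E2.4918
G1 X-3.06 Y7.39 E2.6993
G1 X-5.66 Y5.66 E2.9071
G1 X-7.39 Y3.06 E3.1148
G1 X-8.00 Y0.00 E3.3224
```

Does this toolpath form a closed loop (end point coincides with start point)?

Start point (G0): (-8.00, 0.00). End point (last G1): the path returns to the start — closed.

yes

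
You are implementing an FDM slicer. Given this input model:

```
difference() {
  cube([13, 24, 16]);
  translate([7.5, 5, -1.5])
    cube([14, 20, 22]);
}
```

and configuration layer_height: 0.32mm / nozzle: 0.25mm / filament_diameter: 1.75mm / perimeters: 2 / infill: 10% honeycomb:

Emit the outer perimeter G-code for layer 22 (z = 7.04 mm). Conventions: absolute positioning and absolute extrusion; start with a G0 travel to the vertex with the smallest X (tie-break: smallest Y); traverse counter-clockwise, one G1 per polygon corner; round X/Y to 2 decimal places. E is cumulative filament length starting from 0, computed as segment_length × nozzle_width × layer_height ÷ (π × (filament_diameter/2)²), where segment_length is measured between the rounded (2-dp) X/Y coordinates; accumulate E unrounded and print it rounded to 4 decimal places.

At z = 7.04 mm: the 13×24 cube contributes its full rectangle; the cube at (7.5, 5) (footprint 14×20) is included at this height; Subtracting the remaining from the first: starting from the 13×24 cube, the 14×20 cube at (7.5, 5) partially overlaps it — only the 104.50 mm² overlap (of its 280.00 mm²) is removed, clipping the outline — 1 connected region. The outline is a single polygon with 6 vertices. Extrusion per mm of travel: 0.25 × 0.32 / (π × 0.875²) = 0.033260. Accumulating E over each segment gives final E = 2.4612.

G0 X0.00 Y0.00 Z7.04
G1 X13.00 Y0.00 E0.4324
G1 X13.00 Y5.00 E0.5987
G1 X7.50 Y5.00 E0.7816
G1 X7.50 Y24.00 E1.4136
G1 X0.00 Y24.00 E1.6630
G1 X0.00 Y0.00 E2.4612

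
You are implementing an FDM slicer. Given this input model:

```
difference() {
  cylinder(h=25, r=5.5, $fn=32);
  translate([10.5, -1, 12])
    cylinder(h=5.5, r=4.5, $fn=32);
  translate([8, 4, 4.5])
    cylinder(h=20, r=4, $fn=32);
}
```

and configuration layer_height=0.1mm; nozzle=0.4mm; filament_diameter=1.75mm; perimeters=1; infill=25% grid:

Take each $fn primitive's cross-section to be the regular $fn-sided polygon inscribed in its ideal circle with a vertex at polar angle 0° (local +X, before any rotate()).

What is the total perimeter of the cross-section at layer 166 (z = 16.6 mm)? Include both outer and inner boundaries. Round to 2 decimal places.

34.55 mm

At z = 16.6 mm: the r=5.5 cylinder gives a regular 32-gon of circumradius 5.5 (constant along its height) (perimeter = 2·32·5.500·sin(180°/32) = 34.50 mm); the cylinder at (10.5, -1): section is a regular 32-gon, circumradius r=4.5 (perimeter = 2·32·4.500·sin(180°/32) = 28.23 mm); the r=4 cylinder at (8, 4) contributes a regular 32-gon of circumradius 4 (perimeter = 2·32·4.000·sin(180°/32) = 25.09 mm); After the difference (first − rest): starting from the r=5.5 cylinder, the r=4.5 cylinder at (10.5, -1) misses the remaining region (no effect); the r=4 cylinder at (8, 4) partially overlaps it — only the 1.08 mm² overlap (of its 49.94 mm²) is removed, clipping the outline — boundary = 34.55 mm. Overall, the cross-section is a single solid region. Total boundary length (outer) = 34.55 mm.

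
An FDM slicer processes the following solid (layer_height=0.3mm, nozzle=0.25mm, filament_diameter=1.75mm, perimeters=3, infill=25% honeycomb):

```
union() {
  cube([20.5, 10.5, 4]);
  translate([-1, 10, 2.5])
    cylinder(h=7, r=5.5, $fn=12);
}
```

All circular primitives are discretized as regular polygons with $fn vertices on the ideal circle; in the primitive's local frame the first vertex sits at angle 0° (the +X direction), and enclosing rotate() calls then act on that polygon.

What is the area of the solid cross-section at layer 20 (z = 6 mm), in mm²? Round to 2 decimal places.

90.75 mm²

At z = 6 mm: the cube does not reach this height (z outside [0, 4]); the cylinder at (-1, 10): section is a regular 12-gon, circumradius r=5.5 (area = (12/2)·5.500²·sin(360°/12) = 90.75 mm²); Combining (union): only the r=5.5 cylinder at (-1, 10) is present, so the union is just that shape — area = 90.75 mm². Overall, the cross-section is a single solid region. Net area = 90.75 mm².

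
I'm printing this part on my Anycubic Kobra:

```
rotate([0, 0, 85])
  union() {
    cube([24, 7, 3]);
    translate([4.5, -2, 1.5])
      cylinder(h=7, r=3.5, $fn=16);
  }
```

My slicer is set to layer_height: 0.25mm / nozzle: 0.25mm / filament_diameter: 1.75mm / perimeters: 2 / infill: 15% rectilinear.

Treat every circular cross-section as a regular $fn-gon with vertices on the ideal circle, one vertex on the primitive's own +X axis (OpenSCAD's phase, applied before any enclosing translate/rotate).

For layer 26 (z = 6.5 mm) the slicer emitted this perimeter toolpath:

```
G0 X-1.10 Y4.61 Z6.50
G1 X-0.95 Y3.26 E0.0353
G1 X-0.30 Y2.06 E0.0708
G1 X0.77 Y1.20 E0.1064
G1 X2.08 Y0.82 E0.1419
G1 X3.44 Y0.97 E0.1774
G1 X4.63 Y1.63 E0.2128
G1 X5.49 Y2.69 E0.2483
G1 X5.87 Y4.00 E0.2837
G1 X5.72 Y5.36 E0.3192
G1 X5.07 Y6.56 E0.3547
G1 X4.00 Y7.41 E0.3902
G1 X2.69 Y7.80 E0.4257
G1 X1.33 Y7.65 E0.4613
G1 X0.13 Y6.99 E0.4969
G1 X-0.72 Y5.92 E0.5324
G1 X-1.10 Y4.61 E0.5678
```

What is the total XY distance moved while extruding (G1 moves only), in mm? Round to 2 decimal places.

Sum the Euclidean lengths of each G1 segment: total = 21.85 mm.

21.85 mm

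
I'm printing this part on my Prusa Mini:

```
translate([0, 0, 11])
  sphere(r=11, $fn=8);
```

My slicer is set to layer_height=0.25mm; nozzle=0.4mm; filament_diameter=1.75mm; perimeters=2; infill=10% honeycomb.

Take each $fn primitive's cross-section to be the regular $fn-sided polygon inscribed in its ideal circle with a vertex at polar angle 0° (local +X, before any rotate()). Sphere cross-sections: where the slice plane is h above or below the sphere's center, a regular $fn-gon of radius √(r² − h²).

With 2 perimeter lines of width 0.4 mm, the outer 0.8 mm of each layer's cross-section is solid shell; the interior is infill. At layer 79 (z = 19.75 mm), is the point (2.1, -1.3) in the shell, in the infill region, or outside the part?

infill

At z = 19.75 mm: the sphere: section is a regular 8-gon, circumradius = √(r²−h²) = √(11²−8.75²) = 6.666. Overall, the cross-section is a single solid region. The nearest boundary edge runs (4.71, -4.71)→(6.67, 0.00); distance from the point to it = 3.72 mm. The point is inside the cross-section and 3.72 mm from the nearest boundary — more than the 0.8 mm shell width (2 × 0.4), so it's in the infill interior.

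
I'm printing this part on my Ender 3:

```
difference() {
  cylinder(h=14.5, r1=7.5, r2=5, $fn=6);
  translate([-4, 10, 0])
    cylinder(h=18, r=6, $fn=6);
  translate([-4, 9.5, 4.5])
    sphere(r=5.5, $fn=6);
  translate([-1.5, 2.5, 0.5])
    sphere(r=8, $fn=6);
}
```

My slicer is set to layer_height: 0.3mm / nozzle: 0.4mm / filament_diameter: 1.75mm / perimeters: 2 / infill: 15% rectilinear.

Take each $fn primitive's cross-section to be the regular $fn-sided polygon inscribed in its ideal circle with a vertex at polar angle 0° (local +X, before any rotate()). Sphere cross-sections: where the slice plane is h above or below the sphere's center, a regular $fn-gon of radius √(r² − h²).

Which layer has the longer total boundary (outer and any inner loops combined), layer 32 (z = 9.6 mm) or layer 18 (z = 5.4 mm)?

Layer 32 (z = 9.6): the cone contributes a regular 6-gon of circumradius 5.845 (interpolated between r1=7.5 and r2=5 at t=0.662) (perimeter = 2·6·5.845·sin(180°/6) = 35.07 mm); the r=6 cylinder at (-4, 10) gives a regular 6-gon of circumradius 6 (constant along its height) (perimeter = 2·6·6.000·sin(180°/6) = 36.00 mm); the sphere at (-4, 9.5): section is a regular 6-gon, circumradius = √(r²−h²) = √(5.5²−5.1²) = 2.059 (perimeter = 2·6·2.059·sin(180°/6) = 12.35 mm); the sphere at (-1.5, 2.5) does not reach this height (|z−center|=9.100 > r=8); After the difference (first − rest): starting from the cone, the r=6 cylinder at (-4, 10) partially overlaps it — only the 0.53 mm² overlap (of its 93.53 mm²) is removed, clipping the outline; the r=5.5 sphere at (-4, 9.5) misses the remaining region (no effect) — boundary = 35.07 mm. So its perimeter = 35.07 mm. Layer 18 (z = 5.4): the cone contributes a regular 6-gon of circumradius 6.569 (interpolated between r1=7.5 and r2=5 at t=0.372) (perimeter = 2·6·6.569·sin(180°/6) = 39.41 mm); the r=6 cylinder at (-4, 10) gives a regular 6-gon of circumradius 6 (constant along its height) (perimeter = 2·6·6.000·sin(180°/6) = 36.00 mm); the r=5.5 sphere at (-4, 9.5) slices to a regular 6-gon of circumradius 5.426 (√(r²−h²) with h=0.9 from center) (perimeter = 2·6·5.426·sin(180°/6) = 32.56 mm); the r=8 sphere at (-1.5, 2.5) slices to a regular 6-gon of circumradius 6.324 (√(r²−h²) with h=4.9 from center) (perimeter = 2·6·6.324·sin(180°/6) = 37.94 mm); After the difference (first − rest): starting from the cone, the r=6 cylinder at (-4, 10) partially overlaps it — only the 2.47 mm² overlap (of its 93.53 mm²) is removed, clipping the outline; the r=5.5 sphere at (-4, 9.5) partially overlaps it — only the 0.01 mm² overlap (of its 76.49 mm²) is removed, clipping the outline; the r=8 sphere at (-1.5, 2.5) partially overlaps it — only the 72.17 mm² overlap (of its 103.90 mm²) is removed, clipping the outline — boundary = 46.72 mm. So its perimeter = 46.72 mm. Layer 18 is larger (46.72 vs 35.07 mm).

layer 18 (z = 5.4 mm)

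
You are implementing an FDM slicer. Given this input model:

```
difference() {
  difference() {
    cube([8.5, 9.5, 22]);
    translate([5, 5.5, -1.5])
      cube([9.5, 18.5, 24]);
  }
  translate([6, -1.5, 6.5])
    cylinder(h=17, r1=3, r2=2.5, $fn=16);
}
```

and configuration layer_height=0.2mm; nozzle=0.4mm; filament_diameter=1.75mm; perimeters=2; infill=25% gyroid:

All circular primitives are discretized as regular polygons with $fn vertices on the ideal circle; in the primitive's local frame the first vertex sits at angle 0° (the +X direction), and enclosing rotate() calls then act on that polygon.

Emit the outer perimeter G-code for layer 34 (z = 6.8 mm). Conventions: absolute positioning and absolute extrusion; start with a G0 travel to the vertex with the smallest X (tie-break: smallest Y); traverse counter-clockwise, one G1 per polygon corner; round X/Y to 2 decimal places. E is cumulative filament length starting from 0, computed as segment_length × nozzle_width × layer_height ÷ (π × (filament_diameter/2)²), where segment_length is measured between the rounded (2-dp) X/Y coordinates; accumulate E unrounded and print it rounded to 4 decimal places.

At z = 6.8 mm: the cube (footprint 8.5×9.5) is included at this height; the cube at (5, 5.5) is present — its section is the full 9.5×18.5 rectangle; Taking the first minus the rest: starting from the 8.5×9.5 cube, the 9.5×18.5 cube at (5, 5.5) partially overlaps it — only the 14.00 mm² overlap (of its 175.75 mm²) is removed, clipping the outline — 1 connected region; the cone at (6, -1.5): at t=0.018 of its height the radius interpolates to r₁+(r₂−r₁)t = 2.991, giving a regular 16-gon of that circumradius; After the difference (first − rest): starting from that combined region, the cone at (6, -1.5) partially overlaps it — only the 5.23 mm² overlap (of its 27.39 mm²) is removed, clipping the outline — 1 connected region. The outline is a single polygon with 12 vertices. Extrusion per mm of travel: 0.4 × 0.2 / (π × 0.875²) = 0.033260. Accumulating E over each segment gives final E = 1.2317.

G0 X0.00 Y0.00 Z6.80
G1 X3.47 Y0.00 E0.1154
G1 X3.88 Y0.62 E0.1401
G1 X4.86 Y1.26 E0.1791
G1 X6.00 Y1.49 E0.2177
G1 X7.14 Y1.26 E0.2564
G1 X8.12 Y0.62 E0.2954
G1 X8.50 Y0.04 E0.3184
G1 X8.50 Y5.50 E0.5000
G1 X5.00 Y5.50 E0.6164
G1 X5.00 Y9.50 E0.7495
G1 X0.00 Y9.50 E0.9158
G1 X0.00 Y0.00 E1.2317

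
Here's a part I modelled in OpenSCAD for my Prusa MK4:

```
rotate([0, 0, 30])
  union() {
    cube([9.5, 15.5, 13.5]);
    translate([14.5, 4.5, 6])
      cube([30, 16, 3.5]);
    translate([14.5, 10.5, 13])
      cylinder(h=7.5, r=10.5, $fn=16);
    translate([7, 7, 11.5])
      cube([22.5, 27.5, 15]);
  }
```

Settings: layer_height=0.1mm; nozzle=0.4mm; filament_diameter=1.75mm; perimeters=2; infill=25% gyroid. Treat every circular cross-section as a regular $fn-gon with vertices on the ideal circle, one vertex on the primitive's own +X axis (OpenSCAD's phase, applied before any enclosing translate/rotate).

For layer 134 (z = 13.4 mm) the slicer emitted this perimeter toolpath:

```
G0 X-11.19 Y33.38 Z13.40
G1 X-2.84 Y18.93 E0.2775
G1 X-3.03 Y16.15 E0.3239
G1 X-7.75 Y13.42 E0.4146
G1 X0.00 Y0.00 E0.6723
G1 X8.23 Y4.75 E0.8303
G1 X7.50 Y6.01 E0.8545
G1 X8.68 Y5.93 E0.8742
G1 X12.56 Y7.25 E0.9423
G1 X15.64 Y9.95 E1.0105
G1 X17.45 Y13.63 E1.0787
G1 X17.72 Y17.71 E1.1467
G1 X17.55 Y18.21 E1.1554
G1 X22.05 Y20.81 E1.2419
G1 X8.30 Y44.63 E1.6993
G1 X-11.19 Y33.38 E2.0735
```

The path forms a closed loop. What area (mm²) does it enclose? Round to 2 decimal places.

827.80 mm²

Apply the shoelace formula to the sequence of (X, Y) vertices; enclosed area = 827.80 mm².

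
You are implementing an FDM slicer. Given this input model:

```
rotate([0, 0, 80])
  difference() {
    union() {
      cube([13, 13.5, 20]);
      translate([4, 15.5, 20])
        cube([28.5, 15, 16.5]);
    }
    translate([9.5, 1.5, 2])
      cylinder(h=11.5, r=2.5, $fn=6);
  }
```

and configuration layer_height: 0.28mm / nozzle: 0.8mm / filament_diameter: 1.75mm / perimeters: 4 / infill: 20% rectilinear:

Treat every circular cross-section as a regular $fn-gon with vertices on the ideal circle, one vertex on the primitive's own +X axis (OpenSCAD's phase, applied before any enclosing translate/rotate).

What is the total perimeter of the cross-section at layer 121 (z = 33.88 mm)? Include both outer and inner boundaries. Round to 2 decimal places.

87.00 mm

At z = 33.88 mm: the cube does not reach this height (z outside [0, 20]); the cube at (4, 15.5) is present — its section is the full 28.5×15 rectangle (perimeter 87.00 mm); Taking the union: only the 28.5×15 cube at (4, 15.5) is present, so the union is just that shape — boundary = 87.00 mm; the cylinder at (9.5, 1.5) is absent (z outside [2, 13.5]); Taking the first minus the rest: none of the subtracted shapes is present at this height, so the result so far is unchanged — boundary = 87.00 mm; (whole slice rotated 80° about Z — lengths, areas and connectivity unchanged). Overall, the cross-section is a single solid region. Total boundary length (outer) = 87.00 mm.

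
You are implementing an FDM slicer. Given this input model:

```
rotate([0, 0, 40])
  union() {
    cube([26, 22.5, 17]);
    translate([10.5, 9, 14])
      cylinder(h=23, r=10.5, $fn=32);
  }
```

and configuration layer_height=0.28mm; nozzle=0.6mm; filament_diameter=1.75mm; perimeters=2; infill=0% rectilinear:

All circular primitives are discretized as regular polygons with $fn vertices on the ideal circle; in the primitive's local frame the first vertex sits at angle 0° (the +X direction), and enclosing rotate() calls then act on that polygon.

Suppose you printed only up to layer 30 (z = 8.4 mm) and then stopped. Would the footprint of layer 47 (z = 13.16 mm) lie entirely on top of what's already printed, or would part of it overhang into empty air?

entirely on top

Compare the two slices. At z = 8.4: the cube (footprint 26×22.5) is included at this height (area 585.00 mm²); the cylinder at (10.5, 9) does not reach this height (z outside [14, 37]); Merging all regions: only the 26×22.5 cube is present, so the union is just that shape — area = 585.00 mm²; (whole slice rotated 40° about Z — lengths, areas and connectivity unchanged). At z = 13.16: the cube is present — its section is the full 26×22.5 rectangle (area 585.00 mm²); the cylinder at (10.5, 9) does not reach this height (z outside [14, 37]); Taking the union: only the 26×22.5 cube is present, so the union is just that shape — area = 585.00 mm²; (whole slice rotated 40° about Z — lengths, areas and connectivity unchanged). Checking containment: the cross-section at z = 13.16 is a subset of the cross-section at z = 8.4.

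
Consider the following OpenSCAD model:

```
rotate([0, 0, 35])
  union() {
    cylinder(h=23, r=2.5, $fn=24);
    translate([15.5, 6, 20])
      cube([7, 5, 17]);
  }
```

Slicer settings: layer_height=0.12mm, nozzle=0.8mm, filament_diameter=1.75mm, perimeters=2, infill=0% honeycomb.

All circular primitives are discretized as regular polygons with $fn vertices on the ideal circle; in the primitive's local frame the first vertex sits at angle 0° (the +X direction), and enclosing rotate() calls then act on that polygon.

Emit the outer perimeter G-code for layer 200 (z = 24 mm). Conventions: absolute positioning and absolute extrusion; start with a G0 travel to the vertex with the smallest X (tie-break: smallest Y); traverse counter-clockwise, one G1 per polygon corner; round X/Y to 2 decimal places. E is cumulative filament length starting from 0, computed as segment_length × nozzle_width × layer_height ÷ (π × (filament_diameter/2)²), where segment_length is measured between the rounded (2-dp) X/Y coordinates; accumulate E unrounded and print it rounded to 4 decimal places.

At z = 24 mm: the cylinder is absent (z outside [0, 23]); the cube at (15.5, 6) (footprint 7×5) is included at this height; Merging all regions: only the 7×5 cube at (15.5, 6) is present, so the union is just that shape — 1 connected region; (whole slice rotated 35° about Z — lengths, areas and connectivity unchanged). The outline is a single polygon with 4 vertices. Extrusion per mm of travel: 0.8 × 0.12 / (π × 0.875²) = 0.039912. Accumulating E over each segment gives final E = 0.9577.

G0 X6.39 Y17.90 Z24.00
G1 X9.26 Y13.81 E0.1994
G1 X14.99 Y17.82 E0.4786
G1 X12.12 Y21.92 E0.6783
G1 X6.39 Y17.90 E0.9577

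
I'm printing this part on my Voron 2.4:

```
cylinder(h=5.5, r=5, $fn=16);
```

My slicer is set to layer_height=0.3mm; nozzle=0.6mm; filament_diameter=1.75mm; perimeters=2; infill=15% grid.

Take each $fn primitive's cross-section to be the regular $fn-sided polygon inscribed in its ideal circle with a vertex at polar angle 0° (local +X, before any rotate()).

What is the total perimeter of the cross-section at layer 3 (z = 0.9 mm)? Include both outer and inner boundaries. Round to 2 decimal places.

31.21 mm

At z = 0.9 mm: the r=5 cylinder contributes a regular 16-gon of circumradius 5 (perimeter = 2·16·5.000·sin(180°/16) = 31.21 mm). Overall, the cross-section is a single solid region. Total boundary length (outer) = 31.21 mm.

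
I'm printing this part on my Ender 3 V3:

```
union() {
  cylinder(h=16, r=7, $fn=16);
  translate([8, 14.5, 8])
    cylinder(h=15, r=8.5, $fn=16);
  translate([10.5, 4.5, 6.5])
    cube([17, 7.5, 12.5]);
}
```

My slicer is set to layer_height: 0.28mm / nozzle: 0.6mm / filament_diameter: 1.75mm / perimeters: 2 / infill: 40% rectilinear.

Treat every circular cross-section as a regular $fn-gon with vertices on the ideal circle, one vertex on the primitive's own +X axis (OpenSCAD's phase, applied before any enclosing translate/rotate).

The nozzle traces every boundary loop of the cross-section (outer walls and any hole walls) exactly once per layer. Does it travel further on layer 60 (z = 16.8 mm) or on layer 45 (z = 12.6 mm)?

Layer 60 (z = 16.8): the cylinder does not reach this height (z outside [0, 16]); the cylinder at (8, 14.5): section is a regular 16-gon, circumradius r=8.5 (perimeter = 2·16·8.500·sin(180°/16) = 53.06 mm); the cube at (10.5, 4.5) (footprint 17×7.5) is included at this height (perimeter 49.00 mm); Merging all regions: the regions partially overlap (shared area 20.29 mm²), so the edge portions inside another operand are dropped and the merged outline is re-measured after clipping — boundary = 82.89 mm. So its perimeter = 82.89 mm. Layer 45 (z = 12.6): the r=7 cylinder gives a regular 16-gon of circumradius 7 (constant along its height) (perimeter = 2·16·7.000·sin(180°/16) = 43.70 mm); the cylinder at (8, 14.5): section is a regular 16-gon, circumradius r=8.5 (perimeter = 2·16·8.500·sin(180°/16) = 53.06 mm); the 17×7.5 cube at (10.5, 4.5) contributes its full rectangle (perimeter 49.00 mm); Merging all regions: the regions partially overlap (shared area 20.29 mm²), so the edge portions inside another operand are dropped and the merged outline is re-measured after clipping — boundary = 126.59 mm. So its perimeter = 126.59 mm. Layer 45 is larger (126.59 vs 82.89 mm).

layer 45 (z = 12.6 mm)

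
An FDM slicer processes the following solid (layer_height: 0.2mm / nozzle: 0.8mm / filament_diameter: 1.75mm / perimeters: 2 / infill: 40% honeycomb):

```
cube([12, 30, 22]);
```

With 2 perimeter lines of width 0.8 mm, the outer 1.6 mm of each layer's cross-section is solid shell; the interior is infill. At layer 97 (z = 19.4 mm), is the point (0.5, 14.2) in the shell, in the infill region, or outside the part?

shell

At z = 19.4 mm: the cube is present — its section is the full 12×30 rectangle. Overall, the cross-section is a single solid region. The nearest boundary edge runs (0.00, 30.00)→(0.00, 0.00); distance from the point to it = 0.50 mm. The point is inside the cross-section, 0.50 mm from the nearest boundary — within the 1.6 mm shell band (2 × 0.8).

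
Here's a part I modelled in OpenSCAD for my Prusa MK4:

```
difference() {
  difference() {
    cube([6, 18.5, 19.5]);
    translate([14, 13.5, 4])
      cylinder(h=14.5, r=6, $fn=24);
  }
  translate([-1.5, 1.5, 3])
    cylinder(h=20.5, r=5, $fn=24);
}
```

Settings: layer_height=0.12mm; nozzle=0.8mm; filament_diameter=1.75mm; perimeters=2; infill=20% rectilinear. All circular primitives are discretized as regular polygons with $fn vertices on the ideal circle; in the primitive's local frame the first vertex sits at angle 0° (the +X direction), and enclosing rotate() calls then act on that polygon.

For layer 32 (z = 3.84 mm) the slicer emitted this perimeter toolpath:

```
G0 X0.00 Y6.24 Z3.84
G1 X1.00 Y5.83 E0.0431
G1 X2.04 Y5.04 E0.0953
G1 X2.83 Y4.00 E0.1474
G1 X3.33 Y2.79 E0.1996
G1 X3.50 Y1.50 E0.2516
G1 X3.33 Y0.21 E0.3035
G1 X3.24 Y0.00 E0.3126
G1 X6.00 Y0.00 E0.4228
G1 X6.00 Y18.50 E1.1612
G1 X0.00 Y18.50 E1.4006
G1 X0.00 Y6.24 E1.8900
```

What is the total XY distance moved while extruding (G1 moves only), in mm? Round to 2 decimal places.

47.35 mm

Sum the Euclidean lengths of each G1 segment: total = 47.35 mm.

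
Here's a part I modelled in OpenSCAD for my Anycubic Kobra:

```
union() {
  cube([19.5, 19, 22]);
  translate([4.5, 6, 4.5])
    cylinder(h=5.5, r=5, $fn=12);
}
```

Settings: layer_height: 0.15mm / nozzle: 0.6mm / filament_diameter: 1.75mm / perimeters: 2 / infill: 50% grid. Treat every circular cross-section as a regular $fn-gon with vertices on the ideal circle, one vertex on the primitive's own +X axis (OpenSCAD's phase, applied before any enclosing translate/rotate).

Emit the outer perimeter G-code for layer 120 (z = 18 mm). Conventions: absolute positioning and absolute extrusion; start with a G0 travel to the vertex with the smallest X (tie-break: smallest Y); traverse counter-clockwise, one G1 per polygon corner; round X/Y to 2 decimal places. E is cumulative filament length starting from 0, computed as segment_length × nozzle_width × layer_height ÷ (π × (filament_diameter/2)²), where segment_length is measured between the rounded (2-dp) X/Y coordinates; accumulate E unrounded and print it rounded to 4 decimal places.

At z = 18 mm: the cube is present — its section is the full 19.5×19 rectangle; the cylinder at (4.5, 6) is absent (z outside [4.5, 10]); Combining (union): only the 19.5×19 cube is present, so the union is just that shape — 1 connected region. The outline is a single polygon with 4 vertices. Extrusion per mm of travel: 0.6 × 0.15 / (π × 0.875²) = 0.037418. Accumulating E over each segment gives final E = 2.8812.

G0 X0.00 Y0.00 Z18.00
G1 X19.50 Y0.00 E0.7296
G1 X19.50 Y19.00 E1.4406
G1 X0.00 Y19.00 E2.1702
G1 X0.00 Y0.00 E2.8812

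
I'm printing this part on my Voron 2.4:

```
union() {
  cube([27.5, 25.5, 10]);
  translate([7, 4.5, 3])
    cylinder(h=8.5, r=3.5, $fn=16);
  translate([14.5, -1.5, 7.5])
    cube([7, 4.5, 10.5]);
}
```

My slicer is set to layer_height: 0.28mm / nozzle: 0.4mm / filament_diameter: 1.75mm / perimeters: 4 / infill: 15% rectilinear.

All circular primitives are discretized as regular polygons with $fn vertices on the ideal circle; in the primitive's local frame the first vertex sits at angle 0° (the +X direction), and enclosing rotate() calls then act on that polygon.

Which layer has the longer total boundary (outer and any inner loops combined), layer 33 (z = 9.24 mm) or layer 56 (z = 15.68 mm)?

layer 33 (z = 9.24 mm)

Layer 33 (z = 9.24): the 27.5×25.5 cube contributes its full rectangle (perimeter 106.00 mm); the r=3.5 cylinder at (7, 4.5) gives a regular 16-gon of circumradius 3.5 (constant along its height) (perimeter = 2·16·3.500·sin(180°/16) = 21.85 mm); the 7×4.5 cube at (14.5, -1.5) contributes its full rectangle (perimeter 23.00 mm); Combining (union): the regions partially overlap (shared area 58.50 mm²), so the edge portions inside another operand are dropped and the merged outline is re-measured after clipping — boundary = 109.00 mm. So its perimeter = 109.00 mm. Layer 56 (z = 15.68): the cube is not intersected at this z (z outside [0, 10]); the cylinder at (7, 4.5) does not reach this height (z outside [3, 11.5]); the cube at (14.5, -1.5) (footprint 7×4.5) is included at this height (perimeter 23.00 mm); Merging all regions: only the 7×4.5 cube at (14.5, -1.5) is present, so the union is just that shape — boundary = 23.00 mm. So its perimeter = 23.00 mm. Layer 33 is larger (109.00 vs 23.00 mm).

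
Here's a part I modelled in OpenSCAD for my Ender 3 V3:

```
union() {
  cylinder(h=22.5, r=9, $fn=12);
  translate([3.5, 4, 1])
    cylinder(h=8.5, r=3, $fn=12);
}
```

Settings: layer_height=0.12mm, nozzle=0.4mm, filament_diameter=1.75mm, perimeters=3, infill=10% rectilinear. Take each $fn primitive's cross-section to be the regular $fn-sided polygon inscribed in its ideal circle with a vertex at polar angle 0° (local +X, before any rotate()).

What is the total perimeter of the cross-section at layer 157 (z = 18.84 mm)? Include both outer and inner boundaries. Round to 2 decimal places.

At z = 18.84 mm: the cylinder: section is a regular 12-gon, circumradius r=9 (perimeter = 2·12·9.000·sin(180°/12) = 55.90 mm); the cylinder at (3.5, 4) is not intersected at this z (z outside [1, 9.5]); Merging all regions: only the r=9 cylinder is present, so the union is just that shape — boundary = 55.90 mm. Overall, the cross-section is a single solid region. Total boundary length (outer) = 55.90 mm.

55.90 mm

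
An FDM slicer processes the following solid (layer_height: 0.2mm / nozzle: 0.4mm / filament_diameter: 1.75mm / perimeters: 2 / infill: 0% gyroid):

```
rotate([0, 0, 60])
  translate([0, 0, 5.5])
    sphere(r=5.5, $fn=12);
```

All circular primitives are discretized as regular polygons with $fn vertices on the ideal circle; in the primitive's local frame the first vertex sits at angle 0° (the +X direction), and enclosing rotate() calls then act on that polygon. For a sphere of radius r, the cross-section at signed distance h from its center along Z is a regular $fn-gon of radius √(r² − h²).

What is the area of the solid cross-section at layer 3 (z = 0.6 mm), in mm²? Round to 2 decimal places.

At z = 0.6 mm: the r=5.5 sphere contributes a regular 12-gon of circumradius √(5.5²−4.9²) = 2.498 (area = (12/2)·2.498²·sin(360°/12) = 18.72 mm²); (whole slice rotated 60° about Z — lengths, areas and connectivity unchanged). Overall, the cross-section is a single solid region. Net area = 18.72 mm².

18.72 mm²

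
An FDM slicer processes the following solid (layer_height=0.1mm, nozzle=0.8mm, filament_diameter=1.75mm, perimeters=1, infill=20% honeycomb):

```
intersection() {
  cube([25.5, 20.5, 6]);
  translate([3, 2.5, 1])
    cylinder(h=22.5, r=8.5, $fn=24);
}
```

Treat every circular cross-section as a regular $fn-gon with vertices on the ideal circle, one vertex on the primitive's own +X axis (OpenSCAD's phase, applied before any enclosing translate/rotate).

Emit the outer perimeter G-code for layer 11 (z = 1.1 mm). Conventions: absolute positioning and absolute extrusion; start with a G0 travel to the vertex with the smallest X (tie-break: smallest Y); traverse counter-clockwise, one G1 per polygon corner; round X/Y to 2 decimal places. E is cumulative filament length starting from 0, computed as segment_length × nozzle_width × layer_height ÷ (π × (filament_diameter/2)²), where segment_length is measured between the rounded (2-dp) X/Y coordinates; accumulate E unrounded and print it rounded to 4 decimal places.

G0 X0.00 Y0.00 Z1.10
G1 X11.09 Y0.00 E0.3689
G1 X11.21 Y0.30 E0.3796
G1 X11.50 Y2.50 E0.4534
G1 X11.21 Y4.70 E0.5272
G1 X10.36 Y6.75 E0.6010
G1 X9.01 Y8.51 E0.6748
G1 X7.25 Y9.86 E0.7486
G1 X5.20 Y10.71 E0.8224
G1 X3.00 Y11.00 E0.8962
G1 X0.80 Y10.71 E0.9700
G1 X0.00 Y10.38 E0.9988
G1 X0.00 Y0.00 E1.3440

At z = 1.1 mm: the cube (footprint 25.5×20.5) is included at this height; the cylinder at (3, 2.5): section is a regular 24-gon, circumradius r=8.5; After intersecting: the r=8.5 cylinder at (3, 2.5) partially overlaps the 25.5×20.5 cube; clipping to the common part keeps 109.24 mm² — 1 connected region. The outline is a single polygon with 12 vertices. Extrusion per mm of travel: 0.8 × 0.1 / (π × 0.875²) = 0.033260. Accumulating E over each segment gives final E = 1.3440.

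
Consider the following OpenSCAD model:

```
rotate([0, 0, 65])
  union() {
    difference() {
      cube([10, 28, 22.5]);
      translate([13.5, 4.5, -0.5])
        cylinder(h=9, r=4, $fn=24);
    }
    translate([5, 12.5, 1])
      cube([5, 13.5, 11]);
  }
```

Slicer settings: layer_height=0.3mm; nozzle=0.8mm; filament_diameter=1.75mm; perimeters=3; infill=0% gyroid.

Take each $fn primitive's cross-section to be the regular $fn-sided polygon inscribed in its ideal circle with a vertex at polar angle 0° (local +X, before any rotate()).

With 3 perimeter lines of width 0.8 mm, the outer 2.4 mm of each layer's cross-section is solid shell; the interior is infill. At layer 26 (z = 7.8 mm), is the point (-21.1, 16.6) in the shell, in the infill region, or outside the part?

At z = 7.8 mm: the cube is present — its section is the full 10×28 rectangle; the r=4 cylinder at (13.5, 4.5) contributes a regular 24-gon of circumradius 4; Subtracting the remaining from the first: starting from the 10×28 cube, the r=4 cylinder at (13.5, 4.5) partially overlaps it — only the 1.21 mm² overlap (of its 49.69 mm²) is removed, clipping the outline — 1 connected region; the cube at (5, 12.5) is present — its section is the full 5×13.5 rectangle; Combining (union): the 5×13.5 cube at (5, 12.5) lies entirely inside the result so far, so the union is just the result so far — 1 connected region; (whole slice rotated 65° about Z — lengths, areas and connectivity unchanged). Overall, the cross-section is a single solid region. Undo the 65° rotation: the query point maps to (6.127, 26.139) in the un-rotated model frame. The nearest boundary edge runs (0.00, 28.00)→(10.00, 28.00); distance from the point to it = 1.86 mm. The point is inside the cross-section, 1.86 mm from the nearest boundary — within the 2.4 mm shell band (3 × 0.8).

shell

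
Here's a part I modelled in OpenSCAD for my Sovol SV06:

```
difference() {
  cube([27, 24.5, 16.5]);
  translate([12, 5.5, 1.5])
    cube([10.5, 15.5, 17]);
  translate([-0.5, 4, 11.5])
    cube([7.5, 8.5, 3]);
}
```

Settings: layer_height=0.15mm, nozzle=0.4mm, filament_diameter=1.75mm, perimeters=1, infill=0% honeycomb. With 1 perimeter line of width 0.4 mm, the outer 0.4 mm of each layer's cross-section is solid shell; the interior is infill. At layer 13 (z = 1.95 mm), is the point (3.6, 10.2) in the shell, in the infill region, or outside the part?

infill

At z = 1.95 mm: the 27×24.5 cube contributes its full rectangle; the cube at (12, 5.5) (footprint 10.5×15.5) is included at this height; the cube at (-0.5, 4) is absent (z outside [11.5, 14.5]); Subtracting the remaining from the first: starting from the 27×24.5 cube, the 10.5×15.5 cube at (12, 5.5) lies wholly inside it (removes its full 162.75 mm² and its 52.00 mm outline becomes a hole wall) — 1 connected region with 1 hole. Overall, the cross-section is one region with 1 hole. The nearest boundary edge runs (0.00, 0.00)→(0.00, 24.50); distance from the point to it = 3.60 mm. The point is inside the cross-section and 3.60 mm from the nearest boundary — more than the 0.4 mm shell width (1 × 0.4), so it's in the infill interior.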